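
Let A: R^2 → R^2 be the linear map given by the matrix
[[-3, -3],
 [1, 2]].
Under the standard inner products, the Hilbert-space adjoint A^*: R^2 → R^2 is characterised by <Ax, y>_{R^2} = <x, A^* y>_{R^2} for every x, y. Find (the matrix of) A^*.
A^* = A^T =
[[-3, 1],
 [-3, 2]]

For real matrices with standard dot products, the defining identity <Ax, y> = <x, A^* y> gives (Ax)^T y = x^T (A^*) y, i.e. x^T A^T y = x^T (A^*) y. Since this holds for all x, y, we must have A^* = A^T. Therefore
A^* =
[[-3, 1],
 [-3, 2]].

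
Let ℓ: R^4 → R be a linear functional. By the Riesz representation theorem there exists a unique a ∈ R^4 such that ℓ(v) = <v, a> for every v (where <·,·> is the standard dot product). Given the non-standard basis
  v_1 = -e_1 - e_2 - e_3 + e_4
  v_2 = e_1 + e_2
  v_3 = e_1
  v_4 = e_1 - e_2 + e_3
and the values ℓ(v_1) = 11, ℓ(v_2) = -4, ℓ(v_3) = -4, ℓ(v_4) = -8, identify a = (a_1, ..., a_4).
a = (-4, 0, -4, 3)

Write a = (a_1, ..., a_4) in the standard basis. For each basis vector v_i, ℓ(v_i) = <v_i, a> is a linear equation in the a_j's. Collect the n equations into a matrix system V a = ℓ, where row i of V is v_i (expressed in the standard basis). Since V is invertible (lower-triangular with 1s on the diagonal, up to permutation), solve by back-substitution:
  V =
[[-1, -1, -1, 1],
 [1, 1, 0, 0],
 [1, 0, 0, 0],
 [1, -1, 1, 0]]
  V a = (11, -4, -4, -8)
Solving gives a = (-4, 0, -4, 3).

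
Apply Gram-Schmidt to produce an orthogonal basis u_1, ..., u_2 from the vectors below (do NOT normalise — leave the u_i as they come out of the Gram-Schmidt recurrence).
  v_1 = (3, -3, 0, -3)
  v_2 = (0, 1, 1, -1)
Orthogonal basis:
  u_1 = (3, -3, 0, -3)
  u_2 = (0, 1, 1, -1)

Apply the Gram-Schmidt recurrence
  u_1 = v_1
  u_i = v_i − Σ_{j<i} ((v_i · u_j) / (u_j · u_j)) · u_j.

Step by step this gives:
  u_1 = (3, -3, 0, -3)
  u_2 = (0, 1, 1, -1)

Orthogonality check:
  u_2 · u_1 = 0 (should be 0)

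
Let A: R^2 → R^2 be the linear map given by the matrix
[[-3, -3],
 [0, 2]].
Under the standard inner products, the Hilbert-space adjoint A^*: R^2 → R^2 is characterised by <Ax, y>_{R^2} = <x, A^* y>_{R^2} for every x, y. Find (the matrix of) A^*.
A^* = A^T =
[[-3, 0],
 [-3, 2]]

For real matrices with standard dot products, the defining identity <Ax, y> = <x, A^* y> gives (Ax)^T y = x^T (A^*) y, i.e. x^T A^T y = x^T (A^*) y. Since this holds for all x, y, we must have A^* = A^T. Therefore
A^* =
[[-3, 0],
 [-3, 2]].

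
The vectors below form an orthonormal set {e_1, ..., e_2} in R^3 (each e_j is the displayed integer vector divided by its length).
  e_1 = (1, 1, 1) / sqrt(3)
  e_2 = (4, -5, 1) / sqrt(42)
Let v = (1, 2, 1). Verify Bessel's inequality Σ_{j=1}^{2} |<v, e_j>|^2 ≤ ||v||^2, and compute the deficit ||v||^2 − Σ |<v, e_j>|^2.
Σ |<v, e_j>|^2 = 83/14; ||v||^2 = 6; deficit = 1/14

Write each e_j = u_j / sqrt(<u_j, u_j>) where u_j is the displayed integer vector. Then <v, e_j> = <v, u_j> / sqrt(<u_j, u_j>), so |<v, e_j>|^2 = <v, u_j>^2 / <u_j, u_j>.
Coefficients: <v, e_1> = 4/sqrt(3), <v, e_2> = -5/sqrt(42).
Square and sum: Σ |<v, e_j>|^2 = 83/14.
Compute ||v||^2 = v·v = 6.
Deficit = 6 − 83/14 = 1/14 ≥ 0, confirming Bessel's inequality. (The deficit equals ||v − Σ <v,e_j> e_j||^2, the squared distance from v to span{e_j}.)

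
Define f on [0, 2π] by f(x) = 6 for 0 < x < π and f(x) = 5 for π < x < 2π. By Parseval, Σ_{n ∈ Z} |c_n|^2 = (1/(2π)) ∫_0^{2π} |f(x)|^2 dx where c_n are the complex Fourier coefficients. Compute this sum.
Σ |c_n|^2 = 61/2

Parseval equates the L^2 energy of f (normalised by 1/(2π)) with the ℓ^2 sum of its Fourier coefficients: (1/(2π)) ∫_0^{2π} |f|^2 = Σ |c_n|^2.
Compute the left side: (1/(2π)) [∫_0^π 6^2 dx + ∫_π^{2π} 5^2 dx] = (1/(2π)) · (36π + 25π) = (36 + 25)/2 = 61/2.
So Σ_{n ∈ Z} |c_n|^2 = 61/2.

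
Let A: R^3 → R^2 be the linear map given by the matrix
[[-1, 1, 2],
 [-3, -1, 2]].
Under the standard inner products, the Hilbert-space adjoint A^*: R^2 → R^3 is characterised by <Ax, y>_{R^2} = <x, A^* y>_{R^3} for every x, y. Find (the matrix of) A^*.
A^* = A^T =
[[-1, -3],
 [1, -1],
 [2, 2]]

For real matrices with standard dot products, the defining identity <Ax, y> = <x, A^* y> gives (Ax)^T y = x^T (A^*) y, i.e. x^T A^T y = x^T (A^*) y. Since this holds for all x, y, we must have A^* = A^T. Therefore
A^* =
[[-1, -3],
 [1, -1],
 [2, 2]].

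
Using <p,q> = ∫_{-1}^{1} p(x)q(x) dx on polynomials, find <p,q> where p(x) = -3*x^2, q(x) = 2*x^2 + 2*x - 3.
<p,q> = 18/5

Expand the product: p(x)·q(x) = -6*x^4 - 6*x^3 + 9*x^2.
∫_{-1}^{1} of each monomial x^k gives [2/(k+1) if k even, 0 if k odd]. Integrating term-by-term (or equivalently evaluating the antiderivative F(x) = -6*x^5/5 - 3*x^4/2 + 3*x^3 at the endpoints):
  F(1) − F(−1) = 3/10 − (-33/10) = 18/5.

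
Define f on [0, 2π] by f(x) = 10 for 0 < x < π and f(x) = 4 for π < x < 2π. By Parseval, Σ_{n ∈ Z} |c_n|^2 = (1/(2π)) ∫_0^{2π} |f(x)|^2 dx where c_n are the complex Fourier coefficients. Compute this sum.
Σ |c_n|^2 = 58

Parseval equates the L^2 energy of f (normalised by 1/(2π)) with the ℓ^2 sum of its Fourier coefficients: (1/(2π)) ∫_0^{2π} |f|^2 = Σ |c_n|^2.
Compute the left side: (1/(2π)) [∫_0^π 10^2 dx + ∫_π^{2π} 4^2 dx] = (1/(2π)) · (100π + 16π) = (100 + 16)/2 = 58.
So Σ_{n ∈ Z} |c_n|^2 = 58.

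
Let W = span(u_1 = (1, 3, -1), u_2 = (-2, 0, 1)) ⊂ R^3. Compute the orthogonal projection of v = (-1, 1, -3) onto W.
proj_W(v) = (7/23, 33/23, -9/23)

Set up U = [u_1 | ... | u_2] ∈ R^(3×2). The projector onto W = col(U) is P = U (U^T U)^(-1) U^T.
Compute U^T U =
  [11, -3]
  [-3, 5],
and U^T v = (5, -1).
Solve U^T U · c = U^T v for the coefficients: c = (11/23, 2/23). The projection is proj_W(v) = U c.
Check: (v - proj_W(v)) · u_1 = 0  (should be 0).
Check: (v - proj_W(v)) · u_2 = 0  (should be 0).
Result: proj_W(v) = (7/23, 33/23, -9/23).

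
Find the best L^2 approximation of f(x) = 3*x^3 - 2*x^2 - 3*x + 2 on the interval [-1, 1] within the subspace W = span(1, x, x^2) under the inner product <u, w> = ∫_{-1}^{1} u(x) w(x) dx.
g(x) = -2*x^2 - 6*x/5 + 2

The best approximation g ∈ W is the orthogonal projection of f onto W. Writing g = a_0 + a_1 x + a_2 x^2, the coefficients solve the normal equations G · a = b where
  G_{ij} = <φ_i, φ_j> and b_i = <f, φ_i>, with φ_0 = 1, φ_1 = x, φ_2 = x^2.
G =
  [2, 0, 2/3]
  [0, 2/3, 0]
  [2/3, 0, 2/5],
b = (8/3, -4/5, 8/15).
Solving gives a_0 = 2, a_1 = -6/5, a_2 = -2, so
  g(x) = -2*x^2 - 6*x/5 + 2.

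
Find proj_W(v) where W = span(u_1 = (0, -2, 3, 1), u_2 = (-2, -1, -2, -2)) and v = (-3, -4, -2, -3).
proj_W(v) = (-274/73, -244/73, -227/146, -441/146)

Set up U = [u_1 | ... | u_2] ∈ R^(4×2). The projector onto W = col(U) is P = U (U^T U)^(-1) U^T.
Compute U^T U =
  [14, -6]
  [-6, 13],
and U^T v = (-1, 20).
Solve U^T U · c = U^T v for the coefficients: c = (107/146, 137/73). The projection is proj_W(v) = U c.
Check: (v - proj_W(v)) · u_1 = 0  (should be 0).
Check: (v - proj_W(v)) · u_2 = 0  (should be 0).
Result: proj_W(v) = (-274/73, -244/73, -227/146, -441/146).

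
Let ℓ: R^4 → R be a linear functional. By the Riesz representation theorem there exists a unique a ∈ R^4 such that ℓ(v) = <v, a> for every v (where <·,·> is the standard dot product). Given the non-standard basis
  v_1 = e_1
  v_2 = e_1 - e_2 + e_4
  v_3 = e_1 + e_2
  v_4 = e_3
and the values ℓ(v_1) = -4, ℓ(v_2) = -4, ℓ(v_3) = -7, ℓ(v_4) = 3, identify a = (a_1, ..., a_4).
a = (-4, -3, 3, -3)

Write a = (a_1, ..., a_4) in the standard basis. For each basis vector v_i, ℓ(v_i) = <v_i, a> is a linear equation in the a_j's. Collect the n equations into a matrix system V a = ℓ, where row i of V is v_i (expressed in the standard basis). Since V is invertible (lower-triangular with 1s on the diagonal, up to permutation), solve by back-substitution:
  V =
[[1, 0, 0, 0],
 [1, -1, 0, 1],
 [1, 1, 0, 0],
 [0, 0, 1, 0]]
  V a = (-4, -4, -7, 3)
Solving gives a = (-4, -3, 3, -3).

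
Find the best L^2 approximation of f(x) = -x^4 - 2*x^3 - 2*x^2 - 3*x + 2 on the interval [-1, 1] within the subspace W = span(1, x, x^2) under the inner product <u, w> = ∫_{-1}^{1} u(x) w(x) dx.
g(x) = -20*x^2/7 - 21*x/5 + 73/35

The best approximation g ∈ W is the orthogonal projection of f onto W. Writing g = a_0 + a_1 x + a_2 x^2, the coefficients solve the normal equations G · a = b where
  G_{ij} = <φ_i, φ_j> and b_i = <f, φ_i>, with φ_0 = 1, φ_1 = x, φ_2 = x^2.
G =
  [2, 0, 2/3]
  [0, 2/3, 0]
  [2/3, 0, 2/5],
b = (34/15, -14/5, 26/105).
Solving gives a_0 = 73/35, a_1 = -21/5, a_2 = -20/7, so
  g(x) = -20*x^2/7 - 21*x/5 + 73/35.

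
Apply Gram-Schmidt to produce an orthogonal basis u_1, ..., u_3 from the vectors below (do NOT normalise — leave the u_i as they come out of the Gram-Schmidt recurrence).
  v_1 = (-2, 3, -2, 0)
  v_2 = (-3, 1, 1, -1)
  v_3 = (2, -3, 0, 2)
Orthogonal basis:
  u_1 = (-2, 3, -2, 0)
  u_2 = (-37/17, -4/17, 31/17, -1)
  u_3 = (-136/155, -132/155, -2/5, 214/155)

Apply the Gram-Schmidt recurrence
  u_1 = v_1
  u_i = v_i − Σ_{j<i} ((v_i · u_j) / (u_j · u_j)) · u_j.

Step by step this gives:
  u_1 = (-2, 3, -2, 0)
  u_2 = (-37/17, -4/17, 31/17, -1)
  u_3 = (-136/155, -132/155, -2/5, 214/155)

Orthogonality check:
  u_2 · u_1 = 0 (should be 0)
  u_3 · u_1 = 0 (should be 0)
  u_3 · u_2 = 0 (should be 0)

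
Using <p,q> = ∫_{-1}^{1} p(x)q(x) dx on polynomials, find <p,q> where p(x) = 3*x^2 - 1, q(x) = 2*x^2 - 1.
<p,q> = 16/15

Expand the product: p(x)·q(x) = 6*x^4 - 5*x^2 + 1.
∫_{-1}^{1} of each monomial x^k gives [2/(k+1) if k even, 0 if k odd]. Integrating term-by-term (or equivalently evaluating the antiderivative F(x) = 6*x^5/5 - 5*x^3/3 + x at the endpoints):
  F(1) − F(−1) = 8/15 − (-8/15) = 16/15.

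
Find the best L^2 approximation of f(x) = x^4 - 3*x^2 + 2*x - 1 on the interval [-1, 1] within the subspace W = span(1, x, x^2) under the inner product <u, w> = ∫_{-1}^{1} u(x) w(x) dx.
g(x) = -15*x^2/7 + 2*x - 38/35

The best approximation g ∈ W is the orthogonal projection of f onto W. Writing g = a_0 + a_1 x + a_2 x^2, the coefficients solve the normal equations G · a = b where
  G_{ij} = <φ_i, φ_j> and b_i = <f, φ_i>, with φ_0 = 1, φ_1 = x, φ_2 = x^2.
G =
  [2, 0, 2/3]
  [0, 2/3, 0]
  [2/3, 0, 2/5],
b = (-18/5, 4/3, -166/105).
Solving gives a_0 = -38/35, a_1 = 2, a_2 = -15/7, so
  g(x) = -15*x^2/7 + 2*x - 38/35.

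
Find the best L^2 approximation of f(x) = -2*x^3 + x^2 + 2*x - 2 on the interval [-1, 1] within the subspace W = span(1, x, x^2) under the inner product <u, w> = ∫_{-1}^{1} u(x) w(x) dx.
g(x) = x^2 + 4*x/5 - 2

The best approximation g ∈ W is the orthogonal projection of f onto W. Writing g = a_0 + a_1 x + a_2 x^2, the coefficients solve the normal equations G · a = b where
  G_{ij} = <φ_i, φ_j> and b_i = <f, φ_i>, with φ_0 = 1, φ_1 = x, φ_2 = x^2.
G =
  [2, 0, 2/3]
  [0, 2/3, 0]
  [2/3, 0, 2/5],
b = (-10/3, 8/15, -14/15).
Solving gives a_0 = -2, a_1 = 4/5, a_2 = 1, so
  g(x) = x^2 + 4*x/5 - 2.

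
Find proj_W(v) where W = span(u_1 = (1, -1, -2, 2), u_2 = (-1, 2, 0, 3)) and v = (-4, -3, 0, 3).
proj_W(v) = (-6/131, 61/131, -98/131, 263/131)

Set up U = [u_1 | ... | u_2] ∈ R^(4×2). The projector onto W = col(U) is P = U (U^T U)^(-1) U^T.
Compute U^T U =
  [10, 3]
  [3, 14],
and U^T v = (5, 7).
Solve U^T U · c = U^T v for the coefficients: c = (49/131, 55/131). The projection is proj_W(v) = U c.
Check: (v - proj_W(v)) · u_1 = 0  (should be 0).
Check: (v - proj_W(v)) · u_2 = 0  (should be 0).
Result: proj_W(v) = (-6/131, 61/131, -98/131, 263/131).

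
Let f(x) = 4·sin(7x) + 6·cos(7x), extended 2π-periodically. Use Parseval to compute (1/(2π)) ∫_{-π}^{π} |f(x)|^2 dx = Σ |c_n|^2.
Σ |c_n|^2 = 26

Expand |f|^2 and use orthogonality of {sin(nx), cos(mx)} on [-π, π]:
  ∫_{-π}^{π} sin(nx)^2 dx = π, ∫ cos(mx)^2 dx = π, and cross terms integrate to 0.
So ∫_{-π}^{π} f(x)^2 dx = 4^2 · π + 6^2 · π = (16 + 36)π.
Divide by 2π: (16 + 36)/2 = 26.
By Parseval, this equals Σ |c_n|^2.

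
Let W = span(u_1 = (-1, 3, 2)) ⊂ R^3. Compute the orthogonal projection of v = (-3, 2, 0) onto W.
proj_W(v) = (-9/14, 27/14, 9/7)

Set up U = [u_1 | ... | u_1] ∈ R^(3×1). The projector onto W = col(U) is P = U (U^T U)^(-1) U^T.
Compute U^T U =
  [14],
and U^T v = (9).
Solve U^T U · c = U^T v for the coefficients: c = (9/14). The projection is proj_W(v) = U c.
Check: (v - proj_W(v)) · u_1 = 0  (should be 0).
Result: proj_W(v) = (-9/14, 27/14, 9/7).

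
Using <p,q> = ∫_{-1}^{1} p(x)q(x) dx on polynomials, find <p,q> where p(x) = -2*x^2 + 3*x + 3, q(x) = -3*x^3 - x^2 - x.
<p,q> = -34/5

Expand the product: p(x)·q(x) = 6*x^5 - 7*x^4 - 10*x^3 - 6*x^2 - 3*x.
∫_{-1}^{1} of each monomial x^k gives [2/(k+1) if k even, 0 if k odd]. Integrating term-by-term (or equivalently evaluating the antiderivative F(x) = x^6 - 7*x^5/5 - 5*x^4/2 - 2*x^3 - 3*x^2/2 at the endpoints):
  F(1) − F(−1) = -32/5 − (2/5) = -34/5.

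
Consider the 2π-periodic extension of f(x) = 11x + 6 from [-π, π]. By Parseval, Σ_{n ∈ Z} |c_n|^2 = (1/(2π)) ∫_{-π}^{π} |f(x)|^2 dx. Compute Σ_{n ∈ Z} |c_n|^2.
Σ |c_n|^2 = 121π^2/3 + 36

Expand and integrate term by term over [-π, π]:
  ∫ (11x)^2 dx = 121·(2π^3/3); ∫ 2·11·(6)·x dx = 0 (odd integrand); ∫ 6^2 dx = 36·2π.
So (1/(2π)) ∫_{-π}^{π} (11x + 6)^2 dx = 121π^2/3 + 36 = 121π^2/3 + 36.
Parseval ⇒ Σ |c_n|^2 = 121π^2/3 + 36.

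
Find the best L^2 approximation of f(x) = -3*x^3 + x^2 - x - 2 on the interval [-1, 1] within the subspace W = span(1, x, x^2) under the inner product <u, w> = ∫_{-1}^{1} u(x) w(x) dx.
g(x) = x^2 - 14*x/5 - 2

The best approximation g ∈ W is the orthogonal projection of f onto W. Writing g = a_0 + a_1 x + a_2 x^2, the coefficients solve the normal equations G · a = b where
  G_{ij} = <φ_i, φ_j> and b_i = <f, φ_i>, with φ_0 = 1, φ_1 = x, φ_2 = x^2.
G =
  [2, 0, 2/3]
  [0, 2/3, 0]
  [2/3, 0, 2/5],
b = (-10/3, -28/15, -14/15).
Solving gives a_0 = -2, a_1 = -14/5, a_2 = 1, so
  g(x) = x^2 - 14*x/5 - 2.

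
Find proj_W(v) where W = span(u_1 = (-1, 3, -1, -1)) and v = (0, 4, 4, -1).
proj_W(v) = (-3/4, 9/4, -3/4, -3/4)

Set up U = [u_1 | ... | u_1] ∈ R^(4×1). The projector onto W = col(U) is P = U (U^T U)^(-1) U^T.
Compute U^T U =
  [12],
and U^T v = (9).
Solve U^T U · c = U^T v for the coefficients: c = (3/4). The projection is proj_W(v) = U c.
Check: (v - proj_W(v)) · u_1 = 0  (should be 0).
Result: proj_W(v) = (-3/4, 9/4, -3/4, -3/4).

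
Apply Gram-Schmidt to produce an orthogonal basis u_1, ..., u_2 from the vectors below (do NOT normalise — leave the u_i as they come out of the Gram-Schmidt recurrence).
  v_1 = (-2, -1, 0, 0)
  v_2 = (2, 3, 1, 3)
Orthogonal basis:
  u_1 = (-2, -1, 0, 0)
  u_2 = (-4/5, 8/5, 1, 3)

Apply the Gram-Schmidt recurrence
  u_1 = v_1
  u_i = v_i − Σ_{j<i} ((v_i · u_j) / (u_j · u_j)) · u_j.

Step by step this gives:
  u_1 = (-2, -1, 0, 0)
  u_2 = (-4/5, 8/5, 1, 3)

Orthogonality check:
  u_2 · u_1 = 0 (should be 0)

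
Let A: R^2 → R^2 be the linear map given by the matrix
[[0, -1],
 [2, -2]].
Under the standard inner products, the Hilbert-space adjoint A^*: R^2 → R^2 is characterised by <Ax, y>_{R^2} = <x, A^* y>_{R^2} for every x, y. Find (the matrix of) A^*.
A^* = A^T =
[[0, 2],
 [-1, -2]]

For real matrices with standard dot products, the defining identity <Ax, y> = <x, A^* y> gives (Ax)^T y = x^T (A^*) y, i.e. x^T A^T y = x^T (A^*) y. Since this holds for all x, y, we must have A^* = A^T. Therefore
A^* =
[[0, 2],
 [-1, -2]].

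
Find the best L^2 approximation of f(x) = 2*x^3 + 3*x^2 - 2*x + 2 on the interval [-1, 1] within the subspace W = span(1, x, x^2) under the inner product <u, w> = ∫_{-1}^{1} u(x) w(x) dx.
g(x) = 3*x^2 - 4*x/5 + 2

The best approximation g ∈ W is the orthogonal projection of f onto W. Writing g = a_0 + a_1 x + a_2 x^2, the coefficients solve the normal equations G · a = b where
  G_{ij} = <φ_i, φ_j> and b_i = <f, φ_i>, with φ_0 = 1, φ_1 = x, φ_2 = x^2.
G =
  [2, 0, 2/3]
  [0, 2/3, 0]
  [2/3, 0, 2/5],
b = (6, -8/15, 38/15).
Solving gives a_0 = 2, a_1 = -4/5, a_2 = 3, so
  g(x) = 3*x^2 - 4*x/5 + 2.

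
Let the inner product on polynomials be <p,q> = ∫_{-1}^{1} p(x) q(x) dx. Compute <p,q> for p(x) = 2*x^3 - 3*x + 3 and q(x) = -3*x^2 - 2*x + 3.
<p,q> = 72/5

Expand the product: p(x)·q(x) = -6*x^5 - 4*x^4 + 15*x^3 - 3*x^2 - 15*x + 9.
∫_{-1}^{1} of each monomial x^k gives [2/(k+1) if k even, 0 if k odd]. Integrating term-by-term (or equivalently evaluating the antiderivative F(x) = -x^6 - 4*x^5/5 + 15*x^4/4 - x^3 - 15*x^2/2 + 9*x at the endpoints):
  F(1) − F(−1) = 49/20 − (-239/20) = 72/5.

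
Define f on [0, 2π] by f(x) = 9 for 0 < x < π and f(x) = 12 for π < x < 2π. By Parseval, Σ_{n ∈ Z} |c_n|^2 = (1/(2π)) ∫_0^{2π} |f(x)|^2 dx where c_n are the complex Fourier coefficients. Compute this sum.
Σ |c_n|^2 = 225/2

Parseval equates the L^2 energy of f (normalised by 1/(2π)) with the ℓ^2 sum of its Fourier coefficients: (1/(2π)) ∫_0^{2π} |f|^2 = Σ |c_n|^2.
Compute the left side: (1/(2π)) [∫_0^π 9^2 dx + ∫_π^{2π} 12^2 dx] = (1/(2π)) · (81π + 144π) = (81 + 144)/2 = 225/2.
So Σ_{n ∈ Z} |c_n|^2 = 225/2.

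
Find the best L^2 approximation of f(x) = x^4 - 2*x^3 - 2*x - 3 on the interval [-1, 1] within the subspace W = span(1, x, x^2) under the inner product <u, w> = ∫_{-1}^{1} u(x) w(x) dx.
g(x) = 6*x^2/7 - 16*x/5 - 108/35

The best approximation g ∈ W is the orthogonal projection of f onto W. Writing g = a_0 + a_1 x + a_2 x^2, the coefficients solve the normal equations G · a = b where
  G_{ij} = <φ_i, φ_j> and b_i = <f, φ_i>, with φ_0 = 1, φ_1 = x, φ_2 = x^2.
G =
  [2, 0, 2/3]
  [0, 2/3, 0]
  [2/3, 0, 2/5],
b = (-28/5, -32/15, -12/7).
Solving gives a_0 = -108/35, a_1 = -16/5, a_2 = 6/7, so
  g(x) = 6*x^2/7 - 16*x/5 - 108/35.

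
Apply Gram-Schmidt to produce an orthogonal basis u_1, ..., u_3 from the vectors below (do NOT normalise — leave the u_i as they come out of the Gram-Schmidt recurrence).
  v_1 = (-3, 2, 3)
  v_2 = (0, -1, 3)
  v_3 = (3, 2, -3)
Orthogonal basis:
  u_1 = (-3, 2, 3)
  u_2 = (21/22, -18/11, 45/22)
  u_3 = (36/19, 36/19, 12/19)

Apply the Gram-Schmidt recurrence
  u_1 = v_1
  u_i = v_i − Σ_{j<i} ((v_i · u_j) / (u_j · u_j)) · u_j.

Step by step this gives:
  u_1 = (-3, 2, 3)
  u_2 = (21/22, -18/11, 45/22)
  u_3 = (36/19, 36/19, 12/19)

Orthogonality check:
  u_2 · u_1 = 0 (should be 0)
  u_3 · u_1 = 0 (should be 0)
  u_3 · u_2 = 0 (should be 0)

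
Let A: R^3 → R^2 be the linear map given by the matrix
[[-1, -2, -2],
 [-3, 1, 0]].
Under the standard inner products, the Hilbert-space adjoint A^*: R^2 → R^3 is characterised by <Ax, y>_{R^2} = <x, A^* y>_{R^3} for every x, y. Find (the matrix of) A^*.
A^* = A^T =
[[-1, -3],
 [-2, 1],
 [-2, 0]]

For real matrices with standard dot products, the defining identity <Ax, y> = <x, A^* y> gives (Ax)^T y = x^T (A^*) y, i.e. x^T A^T y = x^T (A^*) y. Since this holds for all x, y, we must have A^* = A^T. Therefore
A^* =
[[-1, -3],
 [-2, 1],
 [-2, 0]].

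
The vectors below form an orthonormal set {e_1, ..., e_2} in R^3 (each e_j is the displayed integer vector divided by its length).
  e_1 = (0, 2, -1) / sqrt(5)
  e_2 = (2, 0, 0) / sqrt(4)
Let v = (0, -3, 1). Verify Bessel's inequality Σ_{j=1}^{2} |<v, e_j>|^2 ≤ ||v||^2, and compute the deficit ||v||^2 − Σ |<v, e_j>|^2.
Σ |<v, e_j>|^2 = 49/5; ||v||^2 = 10; deficit = 1/5

Write each e_j = u_j / sqrt(<u_j, u_j>) where u_j is the displayed integer vector. Then <v, e_j> = <v, u_j> / sqrt(<u_j, u_j>), so |<v, e_j>|^2 = <v, u_j>^2 / <u_j, u_j>.
Coefficients: <v, e_1> = -7/sqrt(5), <v, e_2> = 0/sqrt(4).
Square and sum: Σ |<v, e_j>|^2 = 49/5.
Compute ||v||^2 = v·v = 10.
Deficit = 10 − 49/5 = 1/5 ≥ 0, confirming Bessel's inequality. (The deficit equals ||v − Σ <v,e_j> e_j||^2, the squared distance from v to span{e_j}.)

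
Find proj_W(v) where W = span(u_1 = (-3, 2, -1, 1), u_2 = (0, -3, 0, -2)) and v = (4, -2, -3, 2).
proj_W(v) = (381/131, -80/131, 127/131, -11/131)

Set up U = [u_1 | ... | u_2] ∈ R^(4×2). The projector onto W = col(U) is P = U (U^T U)^(-1) U^T.
Compute U^T U =
  [15, -8]
  [-8, 13],
and U^T v = (-11, 2).
Solve U^T U · c = U^T v for the coefficients: c = (-127/131, -58/131). The projection is proj_W(v) = U c.
Check: (v - proj_W(v)) · u_1 = 0  (should be 0).
Check: (v - proj_W(v)) · u_2 = 0  (should be 0).
Result: proj_W(v) = (381/131, -80/131, 127/131, -11/131).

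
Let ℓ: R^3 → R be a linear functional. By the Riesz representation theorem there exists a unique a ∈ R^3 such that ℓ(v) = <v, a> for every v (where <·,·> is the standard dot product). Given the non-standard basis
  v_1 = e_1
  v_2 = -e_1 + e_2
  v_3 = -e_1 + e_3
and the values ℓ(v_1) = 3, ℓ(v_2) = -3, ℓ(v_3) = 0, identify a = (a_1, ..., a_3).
a = (3, 0, 3)

Write a = (a_1, ..., a_3) in the standard basis. For each basis vector v_i, ℓ(v_i) = <v_i, a> is a linear equation in the a_j's. Collect the n equations into a matrix system V a = ℓ, where row i of V is v_i (expressed in the standard basis). Since V is invertible (lower-triangular with 1s on the diagonal, up to permutation), solve by back-substitution:
  V =
[[1, 0, 0],
 [-1, 1, 0],
 [-1, 0, 1]]
  V a = (3, -3, 0)
Solving gives a = (3, 0, 3).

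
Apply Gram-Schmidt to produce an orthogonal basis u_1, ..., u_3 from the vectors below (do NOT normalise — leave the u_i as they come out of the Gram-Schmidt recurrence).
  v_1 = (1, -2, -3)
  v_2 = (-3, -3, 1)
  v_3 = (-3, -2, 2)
Orthogonal basis:
  u_1 = (1, -2, -3)
  u_2 = (-3, -3, 1)
  u_3 = (11/266, -4/133, 9/266)

Apply the Gram-Schmidt recurrence
  u_1 = v_1
  u_i = v_i − Σ_{j<i} ((v_i · u_j) / (u_j · u_j)) · u_j.

Step by step this gives:
  u_1 = (1, -2, -3)
  u_2 = (-3, -3, 1)
  u_3 = (11/266, -4/133, 9/266)

Orthogonality check:
  u_2 · u_1 = 0 (should be 0)
  u_3 · u_1 = 0 (should be 0)
  u_3 · u_2 = 0 (should be 0)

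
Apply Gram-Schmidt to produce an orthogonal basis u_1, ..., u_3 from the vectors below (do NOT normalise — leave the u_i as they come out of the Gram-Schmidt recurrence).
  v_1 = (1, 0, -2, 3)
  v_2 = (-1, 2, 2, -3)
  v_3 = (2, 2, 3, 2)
Orthogonal basis:
  u_1 = (1, 0, -2, 3)
  u_2 = (0, 2, 0, 0)
  u_3 = (13/7, 0, 23/7, 11/7)

Apply the Gram-Schmidt recurrence
  u_1 = v_1
  u_i = v_i − Σ_{j<i} ((v_i · u_j) / (u_j · u_j)) · u_j.

Step by step this gives:
  u_1 = (1, 0, -2, 3)
  u_2 = (0, 2, 0, 0)
  u_3 = (13/7, 0, 23/7, 11/7)

Orthogonality check:
  u_2 · u_1 = 0 (should be 0)
  u_3 · u_1 = 0 (should be 0)
  u_3 · u_2 = 0 (should be 0)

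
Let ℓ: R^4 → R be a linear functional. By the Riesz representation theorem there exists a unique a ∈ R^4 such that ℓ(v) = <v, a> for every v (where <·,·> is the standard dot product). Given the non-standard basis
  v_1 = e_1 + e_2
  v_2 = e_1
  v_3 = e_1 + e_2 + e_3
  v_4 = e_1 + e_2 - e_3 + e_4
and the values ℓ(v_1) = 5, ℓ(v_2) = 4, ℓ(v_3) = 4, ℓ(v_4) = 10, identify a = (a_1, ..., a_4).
a = (4, 1, -1, 4)

Write a = (a_1, ..., a_4) in the standard basis. For each basis vector v_i, ℓ(v_i) = <v_i, a> is a linear equation in the a_j's. Collect the n equations into a matrix system V a = ℓ, where row i of V is v_i (expressed in the standard basis). Since V is invertible (lower-triangular with 1s on the diagonal, up to permutation), solve by back-substitution:
  V =
[[1, 1, 0, 0],
 [1, 0, 0, 0],
 [1, 1, 1, 0],
 [1, 1, -1, 1]]
  V a = (5, 4, 4, 10)
Solving gives a = (4, 1, -1, 4).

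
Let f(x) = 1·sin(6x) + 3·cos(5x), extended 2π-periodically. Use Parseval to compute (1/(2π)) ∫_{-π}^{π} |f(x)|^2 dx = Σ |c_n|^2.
Σ |c_n|^2 = 5

Expand |f|^2 and use orthogonality of {sin(nx), cos(mx)} on [-π, π]:
  ∫_{-π}^{π} sin(nx)^2 dx = π, ∫ cos(mx)^2 dx = π, and cross terms integrate to 0.
So ∫_{-π}^{π} f(x)^2 dx = 1^2 · π + 3^2 · π = (1 + 9)π.
Divide by 2π: (1 + 9)/2 = 5.
By Parseval, this equals Σ |c_n|^2.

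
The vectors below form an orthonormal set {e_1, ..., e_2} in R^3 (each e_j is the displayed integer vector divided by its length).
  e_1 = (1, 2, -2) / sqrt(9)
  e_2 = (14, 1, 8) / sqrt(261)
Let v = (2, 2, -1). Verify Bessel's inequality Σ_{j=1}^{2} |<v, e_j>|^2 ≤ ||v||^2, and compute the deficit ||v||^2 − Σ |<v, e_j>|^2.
Σ |<v, e_j>|^2 = 260/29; ||v||^2 = 9; deficit = 1/29

Write each e_j = u_j / sqrt(<u_j, u_j>) where u_j is the displayed integer vector. Then <v, e_j> = <v, u_j> / sqrt(<u_j, u_j>), so |<v, e_j>|^2 = <v, u_j>^2 / <u_j, u_j>.
Coefficients: <v, e_1> = 8/sqrt(9), <v, e_2> = 22/sqrt(261).
Square and sum: Σ |<v, e_j>|^2 = 260/29.
Compute ||v||^2 = v·v = 9.
Deficit = 9 − 260/29 = 1/29 ≥ 0, confirming Bessel's inequality. (The deficit equals ||v − Σ <v,e_j> e_j||^2, the squared distance from v to span{e_j}.)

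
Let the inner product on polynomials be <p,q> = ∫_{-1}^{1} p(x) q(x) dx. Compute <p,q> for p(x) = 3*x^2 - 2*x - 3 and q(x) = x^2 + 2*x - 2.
<p,q> = 68/15

Expand the product: p(x)·q(x) = 3*x^4 + 4*x^3 - 13*x^2 - 2*x + 6.
∫_{-1}^{1} of each monomial x^k gives [2/(k+1) if k even, 0 if k odd]. Integrating term-by-term (or equivalently evaluating the antiderivative F(x) = 3*x^5/5 + x^4 - 13*x^3/3 - x^2 + 6*x at the endpoints):
  F(1) − F(−1) = 34/15 − (-34/15) = 68/15.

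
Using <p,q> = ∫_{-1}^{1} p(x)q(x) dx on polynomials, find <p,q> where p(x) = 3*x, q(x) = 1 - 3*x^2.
<p,q> = 0

Expand the product: p(x)·q(x) = -9*x^3 + 3*x.
∫_{-1}^{1} of each monomial x^k gives [2/(k+1) if k even, 0 if k odd]. Integrating term-by-term (or equivalently evaluating the antiderivative F(x) = -9*x^4/4 + 3*x^2/2 at the endpoints):
  F(1) − F(−1) = -3/4 − (-3/4) = 0.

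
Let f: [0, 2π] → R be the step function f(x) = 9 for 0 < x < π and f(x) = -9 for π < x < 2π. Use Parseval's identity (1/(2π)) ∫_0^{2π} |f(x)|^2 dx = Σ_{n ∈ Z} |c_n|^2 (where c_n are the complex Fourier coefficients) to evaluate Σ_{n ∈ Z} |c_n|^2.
Σ |c_n|^2 = 81

Parseval equates the L^2 energy of f (normalised by 1/(2π)) with the ℓ^2 sum of its Fourier coefficients: (1/(2π)) ∫_0^{2π} |f|^2 = Σ |c_n|^2.
Compute the left side: (1/(2π)) [∫_0^π 9^2 dx + ∫_π^{2π} (-9)^2 dx] = (1/(2π)) · (81π + 81π) = (81 + 81)/2 = 81.
So Σ_{n ∈ Z} |c_n|^2 = 81.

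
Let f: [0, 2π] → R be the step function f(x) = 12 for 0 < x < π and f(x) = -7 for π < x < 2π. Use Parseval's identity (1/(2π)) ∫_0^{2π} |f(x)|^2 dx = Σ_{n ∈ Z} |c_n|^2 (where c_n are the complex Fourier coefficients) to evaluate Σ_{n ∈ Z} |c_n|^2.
Σ |c_n|^2 = 193/2

Parseval equates the L^2 energy of f (normalised by 1/(2π)) with the ℓ^2 sum of its Fourier coefficients: (1/(2π)) ∫_0^{2π} |f|^2 = Σ |c_n|^2.
Compute the left side: (1/(2π)) [∫_0^π 12^2 dx + ∫_π^{2π} (-7)^2 dx] = (1/(2π)) · (144π + 49π) = (144 + 49)/2 = 193/2.
So Σ_{n ∈ Z} |c_n|^2 = 193/2.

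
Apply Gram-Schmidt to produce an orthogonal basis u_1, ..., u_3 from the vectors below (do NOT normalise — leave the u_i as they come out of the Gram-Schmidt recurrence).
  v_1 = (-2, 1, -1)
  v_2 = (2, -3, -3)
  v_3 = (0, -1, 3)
Orthogonal basis:
  u_1 = (-2, 1, -1)
  u_2 = (2/3, -7/3, -11/3)
  u_3 = (-30/29, -40/29, 20/29)

Apply the Gram-Schmidt recurrence
  u_1 = v_1
  u_i = v_i − Σ_{j<i} ((v_i · u_j) / (u_j · u_j)) · u_j.

Step by step this gives:
  u_1 = (-2, 1, -1)
  u_2 = (2/3, -7/3, -11/3)
  u_3 = (-30/29, -40/29, 20/29)

Orthogonality check:
  u_2 · u_1 = 0 (should be 0)
  u_3 · u_1 = 0 (should be 0)
  u_3 · u_2 = 0 (should be 0)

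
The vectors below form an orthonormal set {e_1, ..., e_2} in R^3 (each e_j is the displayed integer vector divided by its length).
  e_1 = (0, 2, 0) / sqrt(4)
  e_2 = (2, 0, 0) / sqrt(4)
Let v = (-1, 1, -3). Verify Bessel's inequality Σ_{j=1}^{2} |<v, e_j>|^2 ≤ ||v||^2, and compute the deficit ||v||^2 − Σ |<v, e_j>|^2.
Σ |<v, e_j>|^2 = 2; ||v||^2 = 11; deficit = 9

Write each e_j = u_j / sqrt(<u_j, u_j>) where u_j is the displayed integer vector. Then <v, e_j> = <v, u_j> / sqrt(<u_j, u_j>), so |<v, e_j>|^2 = <v, u_j>^2 / <u_j, u_j>.
Coefficients: <v, e_1> = 2/sqrt(4), <v, e_2> = -2/sqrt(4).
Square and sum: Σ |<v, e_j>|^2 = 2.
Compute ||v||^2 = v·v = 11.
Deficit = 11 − 2 = 9 ≥ 0, confirming Bessel's inequality. (The deficit equals ||v − Σ <v,e_j> e_j||^2, the squared distance from v to span{e_j}.)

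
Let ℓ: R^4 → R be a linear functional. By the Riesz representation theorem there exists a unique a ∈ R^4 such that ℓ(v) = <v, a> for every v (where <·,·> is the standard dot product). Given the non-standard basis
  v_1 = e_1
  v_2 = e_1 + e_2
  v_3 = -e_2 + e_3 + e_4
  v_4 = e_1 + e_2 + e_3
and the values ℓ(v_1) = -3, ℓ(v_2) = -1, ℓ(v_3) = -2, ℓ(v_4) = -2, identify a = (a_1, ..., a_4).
a = (-3, 2, -1, 1)

Write a = (a_1, ..., a_4) in the standard basis. For each basis vector v_i, ℓ(v_i) = <v_i, a> is a linear equation in the a_j's. Collect the n equations into a matrix system V a = ℓ, where row i of V is v_i (expressed in the standard basis). Since V is invertible (lower-triangular with 1s on the diagonal, up to permutation), solve by back-substitution:
  V =
[[1, 0, 0, 0],
 [1, 1, 0, 0],
 [0, -1, 1, 1],
 [1, 1, 1, 0]]
  V a = (-3, -1, -2, -2)
Solving gives a = (-3, 2, -1, 1).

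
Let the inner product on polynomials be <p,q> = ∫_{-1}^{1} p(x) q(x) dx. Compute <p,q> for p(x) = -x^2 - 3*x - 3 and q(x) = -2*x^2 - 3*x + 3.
<p,q> = -46/5

Expand the product: p(x)·q(x) = 2*x^4 + 9*x^3 + 12*x^2 - 9.
∫_{-1}^{1} of each monomial x^k gives [2/(k+1) if k even, 0 if k odd]. Integrating term-by-term (or equivalently evaluating the antiderivative F(x) = 2*x^5/5 + 9*x^4/4 + 4*x^3 - 9*x at the endpoints):
  F(1) − F(−1) = -47/20 − (137/20) = -46/5.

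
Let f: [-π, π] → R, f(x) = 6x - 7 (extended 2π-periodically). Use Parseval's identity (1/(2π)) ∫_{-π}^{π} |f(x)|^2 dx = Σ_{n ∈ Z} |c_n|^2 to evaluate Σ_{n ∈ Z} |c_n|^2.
Σ |c_n|^2 = 12π^2 + 49

Expand and integrate term by term over [-π, π]:
  ∫ (6x)^2 dx = 36·(2π^3/3); ∫ 2·6·(-7)·x dx = 0 (odd integrand); ∫ (-7)^2 dx = 49·2π.
So (1/(2π)) ∫_{-π}^{π} (6x - 7)^2 dx = 36π^2/3 + 49 = 12π^2 + 49.
Parseval ⇒ Σ |c_n|^2 = 12π^2 + 49.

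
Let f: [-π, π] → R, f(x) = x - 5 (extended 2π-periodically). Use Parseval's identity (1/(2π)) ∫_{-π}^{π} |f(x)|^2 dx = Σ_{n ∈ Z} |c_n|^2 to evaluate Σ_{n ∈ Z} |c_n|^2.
Σ |c_n|^2 = π^2/3 + 25

Expand and integrate term by term over [-π, π]:
  ∫ (x)^2 dx = 1·(2π^3/3); ∫ 2·1·(-5)·x dx = 0 (odd integrand); ∫ (-5)^2 dx = 25·2π.
So (1/(2π)) ∫_{-π}^{π} (x - 5)^2 dx = 1π^2/3 + 25 = π^2/3 + 25.
Parseval ⇒ Σ |c_n|^2 = π^2/3 + 25.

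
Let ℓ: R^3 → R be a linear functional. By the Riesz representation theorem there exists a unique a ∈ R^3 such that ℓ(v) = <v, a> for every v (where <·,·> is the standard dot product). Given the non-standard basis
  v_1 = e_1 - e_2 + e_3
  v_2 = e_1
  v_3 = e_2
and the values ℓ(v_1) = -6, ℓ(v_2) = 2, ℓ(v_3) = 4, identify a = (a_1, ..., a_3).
a = (2, 4, -4)

Write a = (a_1, ..., a_3) in the standard basis. For each basis vector v_i, ℓ(v_i) = <v_i, a> is a linear equation in the a_j's. Collect the n equations into a matrix system V a = ℓ, where row i of V is v_i (expressed in the standard basis). Since V is invertible (lower-triangular with 1s on the diagonal, up to permutation), solve by back-substitution:
  V =
[[1, -1, 1],
 [1, 0, 0],
 [0, 1, 0]]
  V a = (-6, 2, 4)
Solving gives a = (2, 4, -4).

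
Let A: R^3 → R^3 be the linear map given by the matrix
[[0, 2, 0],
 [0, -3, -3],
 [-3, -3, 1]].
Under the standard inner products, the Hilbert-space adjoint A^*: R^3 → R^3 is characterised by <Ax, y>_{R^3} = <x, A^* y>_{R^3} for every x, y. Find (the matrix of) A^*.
A^* = A^T =
[[0, 0, -3],
 [2, -3, -3],
 [0, -3, 1]]

For real matrices with standard dot products, the defining identity <Ax, y> = <x, A^* y> gives (Ax)^T y = x^T (A^*) y, i.e. x^T A^T y = x^T (A^*) y. Since this holds for all x, y, we must have A^* = A^T. Therefore
A^* =
[[0, 0, -3],
 [2, -3, -3],
 [0, -3, 1]].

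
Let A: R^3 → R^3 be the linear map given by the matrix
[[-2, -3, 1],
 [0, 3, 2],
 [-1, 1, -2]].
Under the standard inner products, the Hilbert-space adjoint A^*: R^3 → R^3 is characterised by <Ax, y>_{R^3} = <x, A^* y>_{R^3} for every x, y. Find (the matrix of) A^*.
A^* = A^T =
[[-2, 0, -1],
 [-3, 3, 1],
 [1, 2, -2]]

For real matrices with standard dot products, the defining identity <Ax, y> = <x, A^* y> gives (Ax)^T y = x^T (A^*) y, i.e. x^T A^T y = x^T (A^*) y. Since this holds for all x, y, we must have A^* = A^T. Therefore
A^* =
[[-2, 0, -1],
 [-3, 3, 1],
 [1, 2, -2]].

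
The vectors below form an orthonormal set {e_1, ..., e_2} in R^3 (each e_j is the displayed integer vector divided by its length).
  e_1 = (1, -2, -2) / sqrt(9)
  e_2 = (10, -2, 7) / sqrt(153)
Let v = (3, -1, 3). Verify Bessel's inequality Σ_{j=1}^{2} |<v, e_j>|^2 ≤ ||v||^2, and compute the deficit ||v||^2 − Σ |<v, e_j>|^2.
Σ |<v, e_j>|^2 = 314/17; ||v||^2 = 19; deficit = 9/17

Write each e_j = u_j / sqrt(<u_j, u_j>) where u_j is the displayed integer vector. Then <v, e_j> = <v, u_j> / sqrt(<u_j, u_j>), so |<v, e_j>|^2 = <v, u_j>^2 / <u_j, u_j>.
Coefficients: <v, e_1> = -1/sqrt(9), <v, e_2> = 53/sqrt(153).
Square and sum: Σ |<v, e_j>|^2 = 314/17.
Compute ||v||^2 = v·v = 19.
Deficit = 19 − 314/17 = 9/17 ≥ 0, confirming Bessel's inequality. (The deficit equals ||v − Σ <v,e_j> e_j||^2, the squared distance from v to span{e_j}.)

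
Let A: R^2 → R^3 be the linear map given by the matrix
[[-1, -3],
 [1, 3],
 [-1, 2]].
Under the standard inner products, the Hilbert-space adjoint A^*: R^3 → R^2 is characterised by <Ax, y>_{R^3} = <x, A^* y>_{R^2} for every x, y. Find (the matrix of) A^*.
A^* = A^T =
[[-1, 1, -1],
 [-3, 3, 2]]

For real matrices with standard dot products, the defining identity <Ax, y> = <x, A^* y> gives (Ax)^T y = x^T (A^*) y, i.e. x^T A^T y = x^T (A^*) y. Since this holds for all x, y, we must have A^* = A^T. Therefore
A^* =
[[-1, 1, -1],
 [-3, 3, 2]].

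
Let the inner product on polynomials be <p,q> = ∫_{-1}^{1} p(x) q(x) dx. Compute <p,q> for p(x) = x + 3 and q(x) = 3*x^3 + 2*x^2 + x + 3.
<p,q> = 358/15

Expand the product: p(x)·q(x) = 3*x^4 + 11*x^3 + 7*x^2 + 6*x + 9.
∫_{-1}^{1} of each monomial x^k gives [2/(k+1) if k even, 0 if k odd]. Integrating term-by-term (or equivalently evaluating the antiderivative F(x) = 3*x^5/5 + 11*x^4/4 + 7*x^3/3 + 3*x^2 + 9*x at the endpoints):
  F(1) − F(−1) = 1061/60 − (-371/60) = 358/15.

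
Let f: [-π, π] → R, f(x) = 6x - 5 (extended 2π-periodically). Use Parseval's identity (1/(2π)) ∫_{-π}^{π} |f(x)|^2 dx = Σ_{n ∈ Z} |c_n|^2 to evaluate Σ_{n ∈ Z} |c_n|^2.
Σ |c_n|^2 = 12π^2 + 25

Expand and integrate term by term over [-π, π]:
  ∫ (6x)^2 dx = 36·(2π^3/3); ∫ 2·6·(-5)·x dx = 0 (odd integrand); ∫ (-5)^2 dx = 25·2π.
So (1/(2π)) ∫_{-π}^{π} (6x - 5)^2 dx = 36π^2/3 + 25 = 12π^2 + 25.
Parseval ⇒ Σ |c_n|^2 = 12π^2 + 25.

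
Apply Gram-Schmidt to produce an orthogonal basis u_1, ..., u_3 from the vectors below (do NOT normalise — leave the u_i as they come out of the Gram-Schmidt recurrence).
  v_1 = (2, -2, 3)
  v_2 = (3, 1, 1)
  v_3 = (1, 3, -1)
Orthogonal basis:
  u_1 = (2, -2, 3)
  u_2 = (37/17, 31/17, -4/17)
  u_3 = (-20/69, 28/69, 32/69)

Apply the Gram-Schmidt recurrence
  u_1 = v_1
  u_i = v_i − Σ_{j<i} ((v_i · u_j) / (u_j · u_j)) · u_j.

Step by step this gives:
  u_1 = (2, -2, 3)
  u_2 = (37/17, 31/17, -4/17)
  u_3 = (-20/69, 28/69, 32/69)

Orthogonality check:
  u_2 · u_1 = 0 (should be 0)
  u_3 · u_1 = 0 (should be 0)
  u_3 · u_2 = 0 (should be 0)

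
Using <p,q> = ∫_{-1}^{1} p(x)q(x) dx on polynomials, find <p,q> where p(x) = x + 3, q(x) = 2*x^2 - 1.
<p,q> = -2

Expand the product: p(x)·q(x) = 2*x^3 + 6*x^2 - x - 3.
∫_{-1}^{1} of each monomial x^k gives [2/(k+1) if k even, 0 if k odd]. Integrating term-by-term (or equivalently evaluating the antiderivative F(x) = x^4/2 + 2*x^3 - x^2/2 - 3*x at the endpoints):
  F(1) − F(−1) = -1 − (1) = -2.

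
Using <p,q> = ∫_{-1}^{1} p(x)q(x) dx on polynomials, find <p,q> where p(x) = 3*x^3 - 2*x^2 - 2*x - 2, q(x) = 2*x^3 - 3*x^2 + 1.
<p,q> = 124/105

Expand the product: p(x)·q(x) = 6*x^6 - 13*x^5 + 2*x^4 + 5*x^3 + 4*x^2 - 2*x - 2.
∫_{-1}^{1} of each monomial x^k gives [2/(k+1) if k even, 0 if k odd]. Integrating term-by-term (or equivalently evaluating the antiderivative F(x) = 6*x^7/7 - 13*x^6/6 + 2*x^5/5 + 5*x^4/4 + 4*x^3/3 - x^2 - 2*x at the endpoints):
  F(1) − F(−1) = -557/420 − (-351/140) = 124/105.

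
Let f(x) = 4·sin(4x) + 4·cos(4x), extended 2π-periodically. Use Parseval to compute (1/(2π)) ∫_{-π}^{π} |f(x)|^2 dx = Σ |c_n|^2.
Σ |c_n|^2 = 16

Expand |f|^2 and use orthogonality of {sin(nx), cos(mx)} on [-π, π]:
  ∫_{-π}^{π} sin(nx)^2 dx = π, ∫ cos(mx)^2 dx = π, and cross terms integrate to 0.
So ∫_{-π}^{π} f(x)^2 dx = 4^2 · π + 4^2 · π = (16 + 16)π.
Divide by 2π: (16 + 16)/2 = 16.
By Parseval, this equals Σ |c_n|^2.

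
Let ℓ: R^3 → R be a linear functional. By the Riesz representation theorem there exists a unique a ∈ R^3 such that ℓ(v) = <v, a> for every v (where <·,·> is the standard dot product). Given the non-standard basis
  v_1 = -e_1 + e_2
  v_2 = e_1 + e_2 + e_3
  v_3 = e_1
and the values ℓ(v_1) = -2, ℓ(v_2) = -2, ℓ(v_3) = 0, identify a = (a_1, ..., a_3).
a = (0, -2, 0)

Write a = (a_1, ..., a_3) in the standard basis. For each basis vector v_i, ℓ(v_i) = <v_i, a> is a linear equation in the a_j's. Collect the n equations into a matrix system V a = ℓ, where row i of V is v_i (expressed in the standard basis). Since V is invertible (lower-triangular with 1s on the diagonal, up to permutation), solve by back-substitution:
  V =
[[-1, 1, 0],
 [1, 1, 1],
 [1, 0, 0]]
  V a = (-2, -2, 0)
Solving gives a = (0, -2, 0).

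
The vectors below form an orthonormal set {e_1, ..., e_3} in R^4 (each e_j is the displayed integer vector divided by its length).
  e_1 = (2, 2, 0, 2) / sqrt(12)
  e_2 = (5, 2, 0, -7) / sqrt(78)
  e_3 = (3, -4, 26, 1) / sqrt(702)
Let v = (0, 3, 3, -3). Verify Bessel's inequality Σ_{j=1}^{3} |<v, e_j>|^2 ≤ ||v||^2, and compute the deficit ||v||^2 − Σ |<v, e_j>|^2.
Σ |<v, e_j>|^2 = 15; ||v||^2 = 27; deficit = 12

Write each e_j = u_j / sqrt(<u_j, u_j>) where u_j is the displayed integer vector. Then <v, e_j> = <v, u_j> / sqrt(<u_j, u_j>), so |<v, e_j>|^2 = <v, u_j>^2 / <u_j, u_j>.
Coefficients: <v, e_1> = 0/sqrt(12), <v, e_2> = 27/sqrt(78), <v, e_3> = 63/sqrt(702).
Square and sum: Σ |<v, e_j>|^2 = 15.
Compute ||v||^2 = v·v = 27.
Deficit = 27 − 15 = 12 ≥ 0, confirming Bessel's inequality. (The deficit equals ||v − Σ <v,e_j> e_j||^2, the squared distance from v to span{e_j}.)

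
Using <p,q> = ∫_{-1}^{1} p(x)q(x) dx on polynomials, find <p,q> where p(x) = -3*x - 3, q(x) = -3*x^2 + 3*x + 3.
<p,q> = -18

Expand the product: p(x)·q(x) = 9*x^3 - 18*x - 9.
∫_{-1}^{1} of each monomial x^k gives [2/(k+1) if k even, 0 if k odd]. Integrating term-by-term (or equivalently evaluating the antiderivative F(x) = 9*x^4/4 - 9*x^2 - 9*x at the endpoints):
  F(1) − F(−1) = -63/4 − (9/4) = -18.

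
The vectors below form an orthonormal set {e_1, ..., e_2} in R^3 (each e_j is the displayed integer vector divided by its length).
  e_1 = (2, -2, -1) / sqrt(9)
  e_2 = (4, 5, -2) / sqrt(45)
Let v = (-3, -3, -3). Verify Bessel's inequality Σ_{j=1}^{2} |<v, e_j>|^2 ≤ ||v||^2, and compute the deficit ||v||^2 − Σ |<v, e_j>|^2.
Σ |<v, e_j>|^2 = 54/5; ||v||^2 = 27; deficit = 81/5

Write each e_j = u_j / sqrt(<u_j, u_j>) where u_j is the displayed integer vector. Then <v, e_j> = <v, u_j> / sqrt(<u_j, u_j>), so |<v, e_j>|^2 = <v, u_j>^2 / <u_j, u_j>.
Coefficients: <v, e_1> = 3/sqrt(9), <v, e_2> = -21/sqrt(45).
Square and sum: Σ |<v, e_j>|^2 = 54/5.
Compute ||v||^2 = v·v = 27.
Deficit = 27 − 54/5 = 81/5 ≥ 0, confirming Bessel's inequality. (The deficit equals ||v − Σ <v,e_j> e_j||^2, the squared distance from v to span{e_j}.)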